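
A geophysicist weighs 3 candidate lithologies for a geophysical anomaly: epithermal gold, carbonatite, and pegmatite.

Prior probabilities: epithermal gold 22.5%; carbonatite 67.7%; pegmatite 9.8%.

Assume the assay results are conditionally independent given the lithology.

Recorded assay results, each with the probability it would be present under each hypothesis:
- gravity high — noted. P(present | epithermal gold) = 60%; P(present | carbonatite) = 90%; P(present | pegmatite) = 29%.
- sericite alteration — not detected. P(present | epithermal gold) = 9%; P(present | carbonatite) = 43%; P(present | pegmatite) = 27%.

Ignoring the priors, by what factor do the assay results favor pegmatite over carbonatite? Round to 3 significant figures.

Take the product of per-assay result likelihoods under each hypothesis (using 1 − P(present | H) for each absent assay result), then divide.
  pegmatite: 0.29 × (1 − 0.27) = 0.2117
  carbonatite: 0.90 × (1 − 0.43) = 0.513
Bayes factor = 0.2117 / 0.513 ≈ 0.413

0.413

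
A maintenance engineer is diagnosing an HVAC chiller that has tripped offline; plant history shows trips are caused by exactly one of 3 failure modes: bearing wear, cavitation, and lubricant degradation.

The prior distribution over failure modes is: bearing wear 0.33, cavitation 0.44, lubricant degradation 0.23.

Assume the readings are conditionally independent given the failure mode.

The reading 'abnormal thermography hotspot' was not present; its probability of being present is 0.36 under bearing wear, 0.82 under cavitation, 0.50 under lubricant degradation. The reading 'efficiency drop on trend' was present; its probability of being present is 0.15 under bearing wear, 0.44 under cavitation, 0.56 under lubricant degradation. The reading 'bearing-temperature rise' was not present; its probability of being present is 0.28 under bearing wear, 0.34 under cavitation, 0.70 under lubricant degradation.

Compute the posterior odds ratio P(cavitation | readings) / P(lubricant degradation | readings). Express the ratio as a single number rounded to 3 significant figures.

Unnormalized posterior weight (prior times the reading likelihoods) for each of the two hypotheses (using 1 − P(present | H) for each absent reading):
  cavitation: 0.44 × (1 − 0.82) × 0.44 × (1 − 0.34) = 0.023
  lubricant degradation: 0.23 × (1 − 0.50) × 0.56 × (1 − 0.70) = 0.01932
Posterior odds = 0.023 / 0.01932 ≈ 1.19.

1.19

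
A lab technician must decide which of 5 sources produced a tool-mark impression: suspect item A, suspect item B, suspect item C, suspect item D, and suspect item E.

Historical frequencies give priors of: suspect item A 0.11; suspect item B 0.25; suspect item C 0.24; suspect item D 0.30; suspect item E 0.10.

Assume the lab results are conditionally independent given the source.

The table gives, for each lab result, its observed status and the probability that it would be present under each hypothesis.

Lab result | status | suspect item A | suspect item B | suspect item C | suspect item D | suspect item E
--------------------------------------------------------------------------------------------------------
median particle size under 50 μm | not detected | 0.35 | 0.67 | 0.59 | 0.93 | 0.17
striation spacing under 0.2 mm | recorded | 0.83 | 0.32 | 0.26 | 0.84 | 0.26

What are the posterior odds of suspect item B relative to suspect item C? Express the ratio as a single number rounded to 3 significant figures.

1.03

The normalizing constant cancels in an odds ratio, so compute prior × likelihood for the two hypotheses only (using 1 − P(present | H) for each absent lab result):
  suspect item B: 0.25 × (1 − 0.67) × 0.32 = 0.0264
  suspect item C: 0.24 × (1 − 0.59) × 0.26 = 0.025584
Odds(suspect item B : suspect item C) = 0.0264 / 0.025584 ≈ 1.03.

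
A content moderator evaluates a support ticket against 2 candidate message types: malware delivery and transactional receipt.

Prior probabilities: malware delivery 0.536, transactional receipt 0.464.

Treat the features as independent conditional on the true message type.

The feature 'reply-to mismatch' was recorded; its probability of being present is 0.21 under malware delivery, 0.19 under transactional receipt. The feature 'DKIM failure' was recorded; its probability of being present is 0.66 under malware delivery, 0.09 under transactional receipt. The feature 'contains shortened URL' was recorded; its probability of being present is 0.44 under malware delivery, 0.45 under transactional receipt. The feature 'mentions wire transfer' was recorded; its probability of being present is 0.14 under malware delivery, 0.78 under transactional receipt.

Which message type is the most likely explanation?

For each hypothesis, the unnormalized posterior weight is prior × product of the feature likelihoods:
  malware delivery: 0.536 × 0.21 × 0.66 × 0.44 × 0.14 = 0.0045762
  transactional receipt: 0.464 × 0.19 × 0.09 × 0.45 × 0.78 = 0.002785
The unnormalized weights sum to 0.0073612.
P(malware delivery | evidence) ≈ 0.0045762 / 0.0073612 ≈ 0.622
P(transactional receipt | evidence) ≈ 0.002785 / 0.0073612 ≈ 0.378
The largest is 0.622, so malware delivery is most probable.

malware delivery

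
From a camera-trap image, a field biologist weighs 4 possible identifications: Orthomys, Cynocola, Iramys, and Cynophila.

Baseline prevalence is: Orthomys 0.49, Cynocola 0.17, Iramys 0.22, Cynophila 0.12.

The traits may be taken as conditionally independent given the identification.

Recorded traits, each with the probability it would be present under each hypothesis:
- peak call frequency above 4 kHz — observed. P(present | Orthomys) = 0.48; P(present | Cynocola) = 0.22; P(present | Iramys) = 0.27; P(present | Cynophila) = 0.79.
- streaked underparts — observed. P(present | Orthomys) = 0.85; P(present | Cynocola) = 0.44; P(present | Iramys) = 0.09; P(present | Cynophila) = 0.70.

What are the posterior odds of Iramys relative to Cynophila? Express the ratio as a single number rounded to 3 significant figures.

0.0806

Posterior odds equal prior odds times the likelihood ratio; only the two competing hypotheses matter.
  Iramys: 0.22 × 0.27 × 0.09 = 0.005346
  Cynophila: 0.12 × 0.79 × 0.70 = 0.06636
Odds(Iramys : Cynophila) = 0.005346 / 0.06636 ≈ 0.0806.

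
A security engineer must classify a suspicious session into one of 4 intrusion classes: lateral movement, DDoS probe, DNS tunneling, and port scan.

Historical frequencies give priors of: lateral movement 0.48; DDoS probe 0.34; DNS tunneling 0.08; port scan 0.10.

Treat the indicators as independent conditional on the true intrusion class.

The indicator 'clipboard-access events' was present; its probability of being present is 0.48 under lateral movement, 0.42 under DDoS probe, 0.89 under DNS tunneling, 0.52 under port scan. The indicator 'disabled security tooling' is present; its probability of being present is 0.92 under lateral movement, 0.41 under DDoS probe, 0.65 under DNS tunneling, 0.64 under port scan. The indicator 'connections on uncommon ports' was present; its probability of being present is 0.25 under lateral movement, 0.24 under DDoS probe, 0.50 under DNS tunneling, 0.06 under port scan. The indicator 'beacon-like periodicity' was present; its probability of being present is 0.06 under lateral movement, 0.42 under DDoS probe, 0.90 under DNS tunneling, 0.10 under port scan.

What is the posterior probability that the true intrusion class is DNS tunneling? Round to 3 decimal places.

0.692

By Bayes' rule with conditional independence, the unnormalized weight for each hypothesis is prior × ∏ likelihoods:
  lateral movement: 0.48 × 0.48 × 0.92 × 0.25 × 0.06 = 0.0031795
  DDoS probe: 0.34 × 0.42 × 0.41 × 0.24 × 0.42 = 0.0059016
  DNS tunneling: 0.08 × 0.89 × 0.65 × 0.50 × 0.90 = 0.020826
  port scan: 0.10 × 0.52 × 0.64 × 0.06 × 0.10 = 0.00019968
The unnormalized weights sum to 0.030107.
P(DNS tunneling | evidence) = 0.020826 / 0.030107 ≈ 0.692.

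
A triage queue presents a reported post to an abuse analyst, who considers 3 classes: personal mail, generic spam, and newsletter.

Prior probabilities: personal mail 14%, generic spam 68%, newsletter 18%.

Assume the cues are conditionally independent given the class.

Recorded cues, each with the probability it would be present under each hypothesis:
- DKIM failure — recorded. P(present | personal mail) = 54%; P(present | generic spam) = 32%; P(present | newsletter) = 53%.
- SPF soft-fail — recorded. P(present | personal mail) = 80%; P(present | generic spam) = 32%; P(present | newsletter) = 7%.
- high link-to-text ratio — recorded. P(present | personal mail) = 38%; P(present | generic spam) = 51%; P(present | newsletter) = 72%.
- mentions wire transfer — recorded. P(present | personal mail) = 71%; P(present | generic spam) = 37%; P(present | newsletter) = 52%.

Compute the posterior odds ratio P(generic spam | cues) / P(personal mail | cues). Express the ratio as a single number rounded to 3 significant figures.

0.805

Unnormalized posterior weight (prior times the cue likelihoods) for each of the two hypotheses:
  generic spam: 0.68 × 0.32 × 0.32 × 0.51 × 0.37 = 0.01314
  personal mail: 0.14 × 0.54 × 0.80 × 0.38 × 0.71 = 0.016318
Posterior odds = 0.01314 / 0.016318 ≈ 0.805.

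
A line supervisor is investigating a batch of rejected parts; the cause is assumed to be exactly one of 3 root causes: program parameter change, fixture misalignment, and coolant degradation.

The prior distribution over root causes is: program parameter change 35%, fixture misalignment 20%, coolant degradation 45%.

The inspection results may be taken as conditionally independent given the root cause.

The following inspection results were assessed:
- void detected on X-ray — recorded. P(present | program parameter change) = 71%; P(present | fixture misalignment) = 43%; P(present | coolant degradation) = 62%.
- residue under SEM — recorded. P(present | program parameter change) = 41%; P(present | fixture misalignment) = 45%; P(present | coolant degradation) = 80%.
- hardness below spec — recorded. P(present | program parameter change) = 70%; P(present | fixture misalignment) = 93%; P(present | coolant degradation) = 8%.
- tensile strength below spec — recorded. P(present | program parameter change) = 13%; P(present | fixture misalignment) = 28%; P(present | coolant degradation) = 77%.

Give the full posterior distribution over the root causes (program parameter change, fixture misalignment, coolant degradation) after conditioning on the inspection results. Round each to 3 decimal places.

Multiply each prior by the joint likelihood of the inspection result pattern:
  program parameter change: 0.35 × 0.71 × 0.41 × 0.70 × 0.13 = 0.0092715
  fixture misalignment: 0.20 × 0.43 × 0.45 × 0.93 × 0.28 = 0.010077
  coolant degradation: 0.45 × 0.62 × 0.80 × 0.08 × 0.77 = 0.013749
The unnormalized weights sum to 0.033098.
P(program parameter change | evidence) = 0.0092715 / 0.033098 ≈ 0.280
P(fixture misalignment | evidence) = 0.010077 / 0.033098 ≈ 0.304
P(coolant degradation | evidence) = 0.013749 / 0.033098 ≈ 0.415

0.280, 0.304, 0.415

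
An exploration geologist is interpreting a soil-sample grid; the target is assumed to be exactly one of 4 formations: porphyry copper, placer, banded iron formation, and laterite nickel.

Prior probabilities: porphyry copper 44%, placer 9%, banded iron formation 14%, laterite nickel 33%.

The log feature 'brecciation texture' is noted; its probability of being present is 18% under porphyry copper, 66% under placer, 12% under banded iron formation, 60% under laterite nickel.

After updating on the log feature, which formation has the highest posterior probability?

For each hypothesis, the unnormalized posterior weight is prior × likelihood:
  porphyry copper: 0.44 × 0.18 = 0.0792
  placer: 0.09 × 0.66 = 0.0594
  banded iron formation: 0.14 × 0.12 = 0.0168
  laterite nickel: 0.33 × 0.60 = 0.198
Marginal likelihood of the evidence = 0.3534.
P(porphyry copper | evidence) ≈ 0.0792 / 0.3534 ≈ 0.224
P(placer | evidence) ≈ 0.0594 / 0.3534 ≈ 0.168
P(banded iron formation | evidence) ≈ 0.0168 / 0.3534 ≈ 0.048
P(laterite nickel | evidence) ≈ 0.198 / 0.3534 ≈ 0.560
The largest is 0.560, so laterite nickel is most probable.

laterite nickel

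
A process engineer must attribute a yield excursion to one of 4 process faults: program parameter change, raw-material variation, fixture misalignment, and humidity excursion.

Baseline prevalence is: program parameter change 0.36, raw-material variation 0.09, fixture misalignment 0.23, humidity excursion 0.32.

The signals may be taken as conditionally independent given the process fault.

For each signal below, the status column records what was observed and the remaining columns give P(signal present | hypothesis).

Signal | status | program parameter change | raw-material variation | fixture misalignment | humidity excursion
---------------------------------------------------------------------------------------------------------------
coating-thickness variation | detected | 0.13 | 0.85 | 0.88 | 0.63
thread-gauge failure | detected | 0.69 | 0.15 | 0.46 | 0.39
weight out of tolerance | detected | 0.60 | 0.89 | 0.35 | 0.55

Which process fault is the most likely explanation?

humidity excursion

By Bayes' rule with conditional independence, the unnormalized weight for each hypothesis is prior × ∏ likelihoods:
  program parameter change: 0.36 × 0.13 × 0.69 × 0.60 = 0.019375
  raw-material variation: 0.09 × 0.85 × 0.15 × 0.89 = 0.010213
  fixture misalignment: 0.23 × 0.88 × 0.46 × 0.35 = 0.032586
  humidity excursion: 0.32 × 0.63 × 0.39 × 0.55 = 0.043243
The unnormalized weights sum to 0.10542.
P(program parameter change | evidence) ≈ 0.019375 / 0.10542 ≈ 0.184
P(raw-material variation | evidence) ≈ 0.010213 / 0.10542 ≈ 0.097
P(fixture misalignment | evidence) ≈ 0.032586 / 0.10542 ≈ 0.309
P(humidity excursion | evidence) ≈ 0.043243 / 0.10542 ≈ 0.410
The largest is 0.410, so humidity excursion is most probable.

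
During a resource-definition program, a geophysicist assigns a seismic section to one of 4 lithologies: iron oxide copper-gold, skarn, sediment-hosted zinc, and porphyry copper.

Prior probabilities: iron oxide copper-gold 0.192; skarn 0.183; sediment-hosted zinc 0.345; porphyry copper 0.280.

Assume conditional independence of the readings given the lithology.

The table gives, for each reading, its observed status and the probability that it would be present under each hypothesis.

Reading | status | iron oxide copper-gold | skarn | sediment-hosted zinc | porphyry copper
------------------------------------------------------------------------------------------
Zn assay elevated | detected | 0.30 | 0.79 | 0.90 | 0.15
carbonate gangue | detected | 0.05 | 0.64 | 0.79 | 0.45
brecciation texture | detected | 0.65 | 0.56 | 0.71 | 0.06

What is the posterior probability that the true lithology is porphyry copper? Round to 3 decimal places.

By Bayes' rule with conditional independence, the unnormalized weight for each hypothesis is prior × ∏ likelihoods:
  iron oxide copper-gold: 0.192 × 0.30 × 0.05 × 0.65 = 0.001872
  skarn: 0.183 × 0.79 × 0.64 × 0.56 = 0.051814
  sediment-hosted zinc: 0.345 × 0.90 × 0.79 × 0.71 = 0.17416
  porphyry copper: 0.280 × 0.15 × 0.45 × 0.06 = 0.001134
The unnormalized weights sum to 0.22898.
P(porphyry copper | evidence) = 0.001134 / 0.22898 ≈ 0.005.

0.005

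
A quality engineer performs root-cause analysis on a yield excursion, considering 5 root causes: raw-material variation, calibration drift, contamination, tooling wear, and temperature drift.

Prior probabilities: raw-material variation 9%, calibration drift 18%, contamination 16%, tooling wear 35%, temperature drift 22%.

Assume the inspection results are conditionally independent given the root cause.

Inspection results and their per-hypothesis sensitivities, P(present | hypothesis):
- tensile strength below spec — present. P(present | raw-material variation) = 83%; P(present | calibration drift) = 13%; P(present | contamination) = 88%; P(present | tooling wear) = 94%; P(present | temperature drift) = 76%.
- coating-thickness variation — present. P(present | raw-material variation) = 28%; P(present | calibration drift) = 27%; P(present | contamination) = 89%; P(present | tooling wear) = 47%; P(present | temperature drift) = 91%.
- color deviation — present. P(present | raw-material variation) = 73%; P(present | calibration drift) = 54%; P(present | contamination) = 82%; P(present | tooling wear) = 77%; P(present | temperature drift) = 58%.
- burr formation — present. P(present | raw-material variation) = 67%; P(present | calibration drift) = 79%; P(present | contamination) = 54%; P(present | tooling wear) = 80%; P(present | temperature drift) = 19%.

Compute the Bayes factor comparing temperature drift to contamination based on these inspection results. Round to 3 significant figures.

Joint likelihood of the inspection result pattern under each hypothesis:
  temperature drift: 0.76 × 0.91 × 0.58 × 0.19 = 0.076214
  contamination: 0.88 × 0.89 × 0.82 × 0.54 = 0.3468
Bayes factor = 0.076214 / 0.3468 ≈ 0.220

0.220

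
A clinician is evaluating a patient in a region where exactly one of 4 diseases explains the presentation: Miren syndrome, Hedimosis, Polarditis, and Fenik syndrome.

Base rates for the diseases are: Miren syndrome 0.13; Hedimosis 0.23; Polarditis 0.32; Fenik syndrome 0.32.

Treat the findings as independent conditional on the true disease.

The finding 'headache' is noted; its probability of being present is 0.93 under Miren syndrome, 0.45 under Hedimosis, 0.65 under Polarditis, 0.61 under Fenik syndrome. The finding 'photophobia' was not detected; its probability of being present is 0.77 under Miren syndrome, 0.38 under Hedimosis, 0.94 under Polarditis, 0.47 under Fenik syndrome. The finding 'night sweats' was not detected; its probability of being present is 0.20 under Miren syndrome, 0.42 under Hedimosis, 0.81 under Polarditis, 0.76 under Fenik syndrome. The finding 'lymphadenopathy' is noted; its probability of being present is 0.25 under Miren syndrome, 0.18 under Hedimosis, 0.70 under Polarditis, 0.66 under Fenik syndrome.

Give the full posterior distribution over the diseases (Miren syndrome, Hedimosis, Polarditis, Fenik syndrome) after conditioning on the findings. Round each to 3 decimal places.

0.183, 0.221, 0.055, 0.541

For each hypothesis, the unnormalized posterior weight is prior × product of the finding likelihoods (using 1 − P(present | H) for each absent finding):
  Miren syndrome: 0.13 × 0.93 × (1 − 0.77) × (1 − 0.20) × 0.25 = 0.0055614
  Hedimosis: 0.23 × 0.45 × (1 − 0.38) × (1 − 0.42) × 0.18 = 0.0066993
  Polarditis: 0.32 × 0.65 × (1 − 0.94) × (1 − 0.81) × 0.70 = 0.0016598
  Fenik syndrome: 0.32 × 0.61 × (1 − 0.47) × (1 − 0.76) × 0.66 = 0.016387
Marginal likelihood of the evidence = 0.030308.
P(Miren syndrome | evidence) = 0.0055614 / 0.030308 ≈ 0.183
P(Hedimosis | evidence) = 0.0066993 / 0.030308 ≈ 0.221
P(Polarditis | evidence) = 0.0016598 / 0.030308 ≈ 0.055
P(Fenik syndrome | evidence) = 0.016387 / 0.030308 ≈ 0.541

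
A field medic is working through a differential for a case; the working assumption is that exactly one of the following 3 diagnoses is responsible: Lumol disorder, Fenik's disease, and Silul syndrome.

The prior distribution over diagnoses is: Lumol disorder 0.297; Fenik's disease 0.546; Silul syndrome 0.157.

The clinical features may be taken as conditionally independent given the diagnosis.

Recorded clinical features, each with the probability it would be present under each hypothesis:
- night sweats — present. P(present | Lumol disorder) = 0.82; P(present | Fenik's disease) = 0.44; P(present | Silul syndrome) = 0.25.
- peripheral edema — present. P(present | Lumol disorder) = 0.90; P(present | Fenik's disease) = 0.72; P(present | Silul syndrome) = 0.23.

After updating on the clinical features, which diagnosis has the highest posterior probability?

Lumol disorder

Multiply each prior by the joint likelihood of the clinical feature pattern:
  Lumol disorder: 0.297 × 0.82 × 0.90 = 0.21919
  Fenik's disease: 0.546 × 0.44 × 0.72 = 0.17297
  Silul syndrome: 0.157 × 0.25 × 0.23 = 0.0090275
Marginal likelihood of the evidence = 0.40119.
P(Lumol disorder | evidence) ≈ 0.21919 / 0.40119 ≈ 0.546
P(Fenik's disease | evidence) ≈ 0.17297 / 0.40119 ≈ 0.431
P(Silul syndrome | evidence) ≈ 0.0090275 / 0.40119 ≈ 0.023
The largest is 0.546, so Lumol disorder is most probable.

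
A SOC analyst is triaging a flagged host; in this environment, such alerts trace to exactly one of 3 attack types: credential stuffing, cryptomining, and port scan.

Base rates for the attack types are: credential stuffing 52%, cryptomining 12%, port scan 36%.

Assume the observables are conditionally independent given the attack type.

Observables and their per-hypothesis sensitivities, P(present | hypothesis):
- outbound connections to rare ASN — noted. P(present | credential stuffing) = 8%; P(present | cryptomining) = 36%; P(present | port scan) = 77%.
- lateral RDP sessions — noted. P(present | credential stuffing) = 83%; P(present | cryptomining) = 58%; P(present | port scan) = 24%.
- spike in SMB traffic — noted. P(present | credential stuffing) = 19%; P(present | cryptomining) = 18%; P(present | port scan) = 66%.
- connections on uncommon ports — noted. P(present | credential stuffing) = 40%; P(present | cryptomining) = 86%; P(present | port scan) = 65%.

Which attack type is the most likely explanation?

By Bayes' rule with conditional independence, the unnormalized weight for each hypothesis is prior × ∏ likelihoods:
  credential stuffing: 0.52 × 0.08 × 0.83 × 0.19 × 0.40 = 0.0026241
  cryptomining: 0.12 × 0.36 × 0.58 × 0.18 × 0.86 = 0.0038787
  port scan: 0.36 × 0.77 × 0.24 × 0.66 × 0.65 = 0.028541
The unnormalized weights sum to 0.035043.
P(credential stuffing | evidence) ≈ 0.0026241 / 0.035043 ≈ 0.075
P(cryptomining | evidence) ≈ 0.0038787 / 0.035043 ≈ 0.111
P(port scan | evidence) ≈ 0.028541 / 0.035043 ≈ 0.814
The largest is 0.814, so port scan is most probable.

port scan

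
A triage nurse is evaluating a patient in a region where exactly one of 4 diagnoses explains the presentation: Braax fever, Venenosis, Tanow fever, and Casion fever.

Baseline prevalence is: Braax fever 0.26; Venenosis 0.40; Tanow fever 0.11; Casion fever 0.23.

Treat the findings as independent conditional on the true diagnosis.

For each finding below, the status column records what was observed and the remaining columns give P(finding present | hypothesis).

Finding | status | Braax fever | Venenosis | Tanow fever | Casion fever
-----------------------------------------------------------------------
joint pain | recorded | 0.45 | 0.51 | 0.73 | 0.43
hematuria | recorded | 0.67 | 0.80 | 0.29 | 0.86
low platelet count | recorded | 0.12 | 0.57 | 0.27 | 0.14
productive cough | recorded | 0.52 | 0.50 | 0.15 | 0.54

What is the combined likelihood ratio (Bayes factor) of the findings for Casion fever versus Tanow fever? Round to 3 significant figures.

3.26

Take the product of per-finding likelihoods under each hypothesis, then divide.
  Casion fever: 0.43 × 0.86 × 0.14 × 0.54 = 0.027957
  Tanow fever: 0.73 × 0.29 × 0.27 × 0.15 = 0.0085738
Bayes factor = 0.027957 / 0.0085738 ≈ 3.26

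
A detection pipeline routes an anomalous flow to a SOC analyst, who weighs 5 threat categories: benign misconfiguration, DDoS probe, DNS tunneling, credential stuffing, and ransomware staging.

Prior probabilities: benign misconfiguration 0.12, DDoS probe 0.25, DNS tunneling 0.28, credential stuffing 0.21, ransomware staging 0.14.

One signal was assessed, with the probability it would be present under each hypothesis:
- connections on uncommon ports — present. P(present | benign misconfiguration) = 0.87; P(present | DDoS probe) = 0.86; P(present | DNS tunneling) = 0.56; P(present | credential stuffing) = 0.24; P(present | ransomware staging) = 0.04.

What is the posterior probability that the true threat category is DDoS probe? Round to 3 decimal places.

0.404

For each hypothesis, the unnormalized posterior weight is prior × likelihood:
  benign misconfiguration: 0.12 × 0.87 = 0.1044
  DDoS probe: 0.25 × 0.86 = 0.215
  DNS tunneling: 0.28 × 0.56 = 0.1568
  credential stuffing: 0.21 × 0.24 = 0.0504
  ransomware staging: 0.14 × 0.04 = 0.0056
Marginal likelihood of the evidence = 0.5322.
P(DDoS probe | evidence) = 0.215 / 0.5322 ≈ 0.404.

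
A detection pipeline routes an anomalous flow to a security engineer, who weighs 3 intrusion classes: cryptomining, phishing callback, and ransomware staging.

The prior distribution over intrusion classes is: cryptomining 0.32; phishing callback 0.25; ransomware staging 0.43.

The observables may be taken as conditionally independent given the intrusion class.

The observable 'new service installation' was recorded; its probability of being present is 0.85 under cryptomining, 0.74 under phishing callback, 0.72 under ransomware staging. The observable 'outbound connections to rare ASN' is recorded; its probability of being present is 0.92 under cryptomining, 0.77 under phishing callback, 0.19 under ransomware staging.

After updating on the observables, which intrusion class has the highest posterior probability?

cryptomining

For each hypothesis, the unnormalized posterior weight is prior × product of the observable likelihoods:
  cryptomining: 0.32 × 0.85 × 0.92 = 0.25024
  phishing callback: 0.25 × 0.74 × 0.77 = 0.14245
  ransomware staging: 0.43 × 0.72 × 0.19 = 0.058824
Normalizing constant Z = 0.25024 + 0.14245 + 0.058824 = 0.45151.
P(cryptomining | evidence) ≈ 0.25024 / 0.45151 ≈ 0.554
P(phishing callback | evidence) ≈ 0.14245 / 0.45151 ≈ 0.315
P(ransomware staging | evidence) ≈ 0.058824 / 0.45151 ≈ 0.130
The largest is 0.554, so cryptomining is most probable.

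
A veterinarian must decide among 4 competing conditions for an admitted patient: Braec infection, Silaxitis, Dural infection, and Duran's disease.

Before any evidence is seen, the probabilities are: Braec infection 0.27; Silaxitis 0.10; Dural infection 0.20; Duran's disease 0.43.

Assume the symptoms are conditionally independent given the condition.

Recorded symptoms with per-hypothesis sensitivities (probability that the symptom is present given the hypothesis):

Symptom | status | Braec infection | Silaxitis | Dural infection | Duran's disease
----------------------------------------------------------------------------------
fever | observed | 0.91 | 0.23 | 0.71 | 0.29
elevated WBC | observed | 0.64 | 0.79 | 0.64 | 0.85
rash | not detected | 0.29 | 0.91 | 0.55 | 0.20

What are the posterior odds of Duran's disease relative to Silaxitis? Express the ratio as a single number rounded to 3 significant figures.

51.9

Posterior odds equal prior odds times the likelihood ratio; only the two competing hypotheses matter (using 1 − P(present | H) for each absent symptom).
  Duran's disease: 0.43 × 0.29 × 0.85 × (1 − 0.20) = 0.084796
  Silaxitis: 0.10 × 0.23 × 0.79 × (1 − 0.91) = 0.0016353
Odds(Duran's disease : Silaxitis) = 0.084796 / 0.0016353 ≈ 51.9.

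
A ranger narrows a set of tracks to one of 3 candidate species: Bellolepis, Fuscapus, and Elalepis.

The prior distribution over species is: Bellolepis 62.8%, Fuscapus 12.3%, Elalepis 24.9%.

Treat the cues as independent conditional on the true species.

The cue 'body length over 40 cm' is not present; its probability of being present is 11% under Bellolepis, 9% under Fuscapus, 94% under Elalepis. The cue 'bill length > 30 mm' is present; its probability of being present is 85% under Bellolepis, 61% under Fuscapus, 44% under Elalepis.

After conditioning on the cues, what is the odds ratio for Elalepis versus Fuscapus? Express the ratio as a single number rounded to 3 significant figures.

Unnormalized posterior weight (prior times the cue likelihoods) for each of the two hypotheses (using 1 − P(present | H) for each absent cue):
  Elalepis: 0.249 × (1 − 0.94) × 0.44 = 0.0065736
  Fuscapus: 0.123 × (1 − 0.09) × 0.61 = 0.068277
Posterior odds = 0.0065736 / 0.068277 ≈ 0.0963.

0.0963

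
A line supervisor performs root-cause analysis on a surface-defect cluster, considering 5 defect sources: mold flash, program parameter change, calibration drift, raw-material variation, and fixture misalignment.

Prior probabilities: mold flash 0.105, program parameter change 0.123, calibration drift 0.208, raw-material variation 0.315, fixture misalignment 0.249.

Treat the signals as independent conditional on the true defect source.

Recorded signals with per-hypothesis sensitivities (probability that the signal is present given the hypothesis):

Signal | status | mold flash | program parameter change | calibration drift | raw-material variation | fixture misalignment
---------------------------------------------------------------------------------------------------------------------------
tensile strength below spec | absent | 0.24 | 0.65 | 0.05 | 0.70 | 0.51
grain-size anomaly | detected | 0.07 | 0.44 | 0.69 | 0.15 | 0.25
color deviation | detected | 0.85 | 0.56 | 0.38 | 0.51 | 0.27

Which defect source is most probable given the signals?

calibration drift

By Bayes' rule with conditional independence, the unnormalized weight for each hypothesis is prior × ∏ likelihoods (using 1 − P(present | H) for each absent signal):
  mold flash: 0.105 × (1 − 0.24) × 0.07 × 0.85 = 0.0047481
  program parameter change: 0.123 × (1 − 0.65) × 0.44 × 0.56 = 0.010608
  calibration drift: 0.208 × (1 − 0.05) × 0.69 × 0.38 = 0.051811
  raw-material variation: 0.315 × (1 − 0.70) × 0.15 × 0.51 = 0.0072293
  fixture misalignment: 0.249 × (1 − 0.51) × 0.25 × 0.27 = 0.0082357
The unnormalized weights sum to 0.082631.
P(mold flash | evidence) ≈ 0.0047481 / 0.082631 ≈ 0.057
P(program parameter change | evidence) ≈ 0.010608 / 0.082631 ≈ 0.128
P(calibration drift | evidence) ≈ 0.051811 / 0.082631 ≈ 0.627
P(raw-material variation | evidence) ≈ 0.0072293 / 0.082631 ≈ 0.087
P(fixture misalignment | evidence) ≈ 0.0082357 / 0.082631 ≈ 0.100
The largest is 0.627, so calibration drift is most probable.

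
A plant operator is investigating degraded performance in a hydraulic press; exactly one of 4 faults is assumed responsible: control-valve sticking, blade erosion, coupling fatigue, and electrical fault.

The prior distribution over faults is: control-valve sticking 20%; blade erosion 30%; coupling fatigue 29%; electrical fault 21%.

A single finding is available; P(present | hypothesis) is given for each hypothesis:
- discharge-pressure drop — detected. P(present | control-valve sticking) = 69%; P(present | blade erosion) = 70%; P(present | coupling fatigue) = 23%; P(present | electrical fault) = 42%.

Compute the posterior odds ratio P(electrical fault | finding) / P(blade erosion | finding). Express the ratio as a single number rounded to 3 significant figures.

Posterior odds equal prior odds times the likelihood ratio; only the two competing hypotheses matter.
  electrical fault: 0.21 × 0.42 = 0.0882
  blade erosion: 0.30 × 0.70 = 0.21
Odds(electrical fault : blade erosion) = 0.0882 / 0.21 ≈ 0.420.

0.420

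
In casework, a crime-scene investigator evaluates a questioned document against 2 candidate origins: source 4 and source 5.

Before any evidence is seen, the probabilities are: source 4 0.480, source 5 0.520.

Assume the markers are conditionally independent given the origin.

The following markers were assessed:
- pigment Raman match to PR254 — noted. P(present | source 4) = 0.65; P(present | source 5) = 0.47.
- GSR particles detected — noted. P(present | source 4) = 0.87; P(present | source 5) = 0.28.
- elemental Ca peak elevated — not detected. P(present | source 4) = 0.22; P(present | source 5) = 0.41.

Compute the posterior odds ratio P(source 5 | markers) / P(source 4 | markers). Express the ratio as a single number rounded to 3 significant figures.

The normalizing constant cancels in an odds ratio, so compute prior × likelihood for the two hypotheses only (using 1 − P(present | H) for each absent marker):
  source 5: 0.520 × 0.47 × 0.28 × (1 − 0.41) = 0.040375
  source 4: 0.480 × 0.65 × 0.87 × (1 − 0.22) = 0.21172
Odds(source 5 : source 4) = 0.040375 / 0.21172 ≈ 0.191.

0.191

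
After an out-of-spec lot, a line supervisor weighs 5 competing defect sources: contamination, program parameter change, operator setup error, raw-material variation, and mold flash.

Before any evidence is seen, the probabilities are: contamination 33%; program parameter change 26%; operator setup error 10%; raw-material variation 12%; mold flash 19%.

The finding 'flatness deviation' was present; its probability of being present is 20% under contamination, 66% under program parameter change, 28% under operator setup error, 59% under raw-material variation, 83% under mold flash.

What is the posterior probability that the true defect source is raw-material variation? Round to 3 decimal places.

By Bayes' rule, the unnormalized weight for each hypothesis is prior × likelihood:
  contamination: 0.33 × 0.20 = 0.066
  program parameter change: 0.26 × 0.66 = 0.1716
  operator setup error: 0.10 × 0.28 = 0.028
  raw-material variation: 0.12 × 0.59 = 0.0708
  mold flash: 0.19 × 0.83 = 0.1577
Marginal likelihood of the evidence = 0.4941.
P(raw-material variation | evidence) = 0.0708 / 0.4941 ≈ 0.143.

0.143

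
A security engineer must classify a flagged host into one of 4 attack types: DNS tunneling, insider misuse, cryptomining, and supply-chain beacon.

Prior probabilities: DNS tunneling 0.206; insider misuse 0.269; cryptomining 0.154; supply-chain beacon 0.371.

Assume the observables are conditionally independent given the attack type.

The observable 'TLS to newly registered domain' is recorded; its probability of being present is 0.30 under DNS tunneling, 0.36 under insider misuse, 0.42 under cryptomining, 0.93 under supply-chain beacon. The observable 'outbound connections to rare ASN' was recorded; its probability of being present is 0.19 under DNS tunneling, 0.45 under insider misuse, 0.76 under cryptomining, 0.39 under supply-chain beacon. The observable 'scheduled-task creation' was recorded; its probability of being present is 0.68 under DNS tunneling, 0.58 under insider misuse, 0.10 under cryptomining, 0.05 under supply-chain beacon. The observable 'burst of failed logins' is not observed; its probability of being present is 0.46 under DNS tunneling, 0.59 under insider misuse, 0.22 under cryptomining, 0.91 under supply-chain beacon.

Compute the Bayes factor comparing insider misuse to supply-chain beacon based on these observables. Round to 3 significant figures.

23.6

Take the product of per-observable likelihoods under each hypothesis (using 1 − P(present | H) for each absent observable), then divide.
  insider misuse: 0.36 × 0.45 × 0.58 × (1 − 0.59) = 0.038524
  supply-chain beacon: 0.93 × 0.39 × 0.05 × (1 − 0.91) = 0.0016321
Bayes factor = 0.038524 / 0.0016321 ≈ 23.6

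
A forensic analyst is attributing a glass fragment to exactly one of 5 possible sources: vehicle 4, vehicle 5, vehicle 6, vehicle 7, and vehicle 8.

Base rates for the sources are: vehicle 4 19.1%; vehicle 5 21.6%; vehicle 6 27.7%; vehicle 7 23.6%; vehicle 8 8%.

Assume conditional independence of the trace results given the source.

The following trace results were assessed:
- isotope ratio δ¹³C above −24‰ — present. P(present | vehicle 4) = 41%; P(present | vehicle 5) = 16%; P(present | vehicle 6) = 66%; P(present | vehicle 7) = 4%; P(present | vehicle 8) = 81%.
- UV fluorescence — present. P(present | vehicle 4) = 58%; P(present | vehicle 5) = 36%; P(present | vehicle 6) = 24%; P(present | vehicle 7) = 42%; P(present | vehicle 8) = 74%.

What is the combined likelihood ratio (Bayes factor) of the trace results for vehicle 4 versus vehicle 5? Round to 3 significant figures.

Take the product of per-trace result likelihoods under each hypothesis, then divide.
  vehicle 4: 0.41 × 0.58 = 0.2378
  vehicle 5: 0.16 × 0.36 = 0.0576
Bayes factor = 0.2378 / 0.0576 ≈ 4.13

4.13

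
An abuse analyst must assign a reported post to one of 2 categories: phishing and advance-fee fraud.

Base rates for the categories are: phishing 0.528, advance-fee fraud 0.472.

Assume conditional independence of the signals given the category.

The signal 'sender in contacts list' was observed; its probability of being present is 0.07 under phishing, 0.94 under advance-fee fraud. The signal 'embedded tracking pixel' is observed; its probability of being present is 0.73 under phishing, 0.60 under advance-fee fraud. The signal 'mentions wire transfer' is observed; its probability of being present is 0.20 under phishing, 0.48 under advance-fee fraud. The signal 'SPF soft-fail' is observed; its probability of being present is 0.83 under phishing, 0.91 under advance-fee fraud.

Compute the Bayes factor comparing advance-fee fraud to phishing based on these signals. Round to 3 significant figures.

29.0

Take the product of per-signal likelihoods under each hypothesis, then divide.
  advance-fee fraud: 0.94 × 0.60 × 0.48 × 0.91 = 0.24636
  phishing: 0.07 × 0.73 × 0.20 × 0.83 = 0.0084826
Bayes factor = 0.24636 / 0.0084826 ≈ 29.0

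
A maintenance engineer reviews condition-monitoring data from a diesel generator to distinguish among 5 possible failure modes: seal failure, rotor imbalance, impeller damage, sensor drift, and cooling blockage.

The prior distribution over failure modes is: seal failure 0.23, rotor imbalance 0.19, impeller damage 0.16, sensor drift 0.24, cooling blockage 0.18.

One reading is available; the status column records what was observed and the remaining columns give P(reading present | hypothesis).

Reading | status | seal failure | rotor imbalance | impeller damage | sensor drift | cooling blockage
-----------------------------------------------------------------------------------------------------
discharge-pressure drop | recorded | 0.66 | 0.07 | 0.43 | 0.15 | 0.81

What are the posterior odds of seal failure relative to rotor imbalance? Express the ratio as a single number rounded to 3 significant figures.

Posterior odds equal prior odds times the likelihood ratio; only the two competing hypotheses matter.
  seal failure: 0.23 × 0.66 = 0.1518
  rotor imbalance: 0.19 × 0.07 = 0.0133
Odds(seal failure : rotor imbalance) = 0.1518 / 0.0133 ≈ 11.4.

11.4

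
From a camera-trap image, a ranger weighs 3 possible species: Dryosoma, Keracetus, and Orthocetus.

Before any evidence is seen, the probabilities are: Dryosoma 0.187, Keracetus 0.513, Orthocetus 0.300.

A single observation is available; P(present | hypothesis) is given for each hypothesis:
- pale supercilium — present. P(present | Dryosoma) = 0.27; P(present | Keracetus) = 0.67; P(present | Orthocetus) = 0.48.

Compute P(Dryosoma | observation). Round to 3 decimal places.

Multiply each prior by the likelihood of the observation:
  Dryosoma: 0.187 × 0.27 = 0.05049
  Keracetus: 0.513 × 0.67 = 0.34371
  Orthocetus: 0.300 × 0.48 = 0.144
Normalizing constant Z = 0.05049 + 0.34371 + 0.144 = 0.5382.
P(Dryosoma | evidence) = 0.05049 / 0.5382 ≈ 0.094.

0.094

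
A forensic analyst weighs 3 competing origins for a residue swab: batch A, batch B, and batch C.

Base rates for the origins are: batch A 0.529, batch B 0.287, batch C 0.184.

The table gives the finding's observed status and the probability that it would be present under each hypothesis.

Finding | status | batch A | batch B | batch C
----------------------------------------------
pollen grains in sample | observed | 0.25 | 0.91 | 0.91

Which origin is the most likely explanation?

batch B

By Bayes' rule, the unnormalized weight for each hypothesis is prior × likelihood:
  batch A: 0.529 × 0.25 = 0.13225
  batch B: 0.287 × 0.91 = 0.26117
  batch C: 0.184 × 0.91 = 0.16744
The unnormalized weights sum to 0.56086.
P(batch A | evidence) ≈ 0.13225 / 0.56086 ≈ 0.236
P(batch B | evidence) ≈ 0.26117 / 0.56086 ≈ 0.466
P(batch C | evidence) ≈ 0.16744 / 0.56086 ≈ 0.299
The largest is 0.466, so batch B is most probable.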